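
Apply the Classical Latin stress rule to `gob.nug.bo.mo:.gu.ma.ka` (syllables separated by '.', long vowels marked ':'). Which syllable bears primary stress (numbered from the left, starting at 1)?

Classical Latin: stress the penult if heavy (long vowel or closed), else the antepenult.
Weights: 5 gu L, 6 ma L, 7 ka L.
The penult (syllable 6, ma) is light, so stress falls on the antepenult (syllable 5, gu).
Stress on syllable 5: gob.nug.bo.mo:.ˈgu.ma.ka.

5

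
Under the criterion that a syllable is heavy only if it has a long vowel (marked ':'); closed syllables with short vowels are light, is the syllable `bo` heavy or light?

light

`bo`: short vowel, open (no coda). Short vowel → light.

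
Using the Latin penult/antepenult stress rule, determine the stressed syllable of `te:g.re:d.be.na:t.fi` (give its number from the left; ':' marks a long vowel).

4

Classical Latin: stress the penult if heavy (long vowel or closed), else the antepenult.
Weights: 3 be L, 4 na:t H, 5 fi L.
The penult (syllable 4, na:t) is heavy, so it takes stress.
Stress on syllable 4: te:g.re:d.be.ˈna:t.fi.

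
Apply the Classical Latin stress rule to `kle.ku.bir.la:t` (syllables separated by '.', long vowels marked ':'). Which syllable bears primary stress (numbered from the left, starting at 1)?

Classical Latin: stress the penult if heavy (long vowel or closed), else the antepenult.
Weights: 2 ku L, 3 bir H, 4 la:t H.
The penult (syllable 3, bir) is heavy, so it takes stress.
Stress on syllable 3: kle.ku.ˈbir.la:t.

3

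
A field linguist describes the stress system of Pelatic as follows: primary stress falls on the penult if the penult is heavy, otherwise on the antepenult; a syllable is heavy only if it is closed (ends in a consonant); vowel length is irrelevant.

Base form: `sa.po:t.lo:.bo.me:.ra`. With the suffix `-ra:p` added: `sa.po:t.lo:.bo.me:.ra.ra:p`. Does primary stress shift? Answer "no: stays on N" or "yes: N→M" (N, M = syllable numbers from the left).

Base `sa.po:t.lo:.bo.me:.ra` (6 syllables):
  Weights: 4 bo L, 5 me: L, 6 ra L.
  The penult (syllable 5, me:) is light, so stress falls on the antepenult (syllable 4, bo).
  → primary stress on syllable 4.
Suffixed `sa.po:t.lo:.bo.me:.ra.ra:p` (7 syllables):
  Weights: 5 me: L, 6 ra L, 7 ra:p H.
  The penult (syllable 6, ra) is light, so stress falls on the antepenult (syllable 5, me:).
  → primary stress on syllable 5.

yes: 4→5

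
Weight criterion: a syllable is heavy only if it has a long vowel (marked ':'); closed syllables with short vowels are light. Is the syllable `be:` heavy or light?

`be:`: long vowel, open (no coda). Long vowel → heavy.

heavy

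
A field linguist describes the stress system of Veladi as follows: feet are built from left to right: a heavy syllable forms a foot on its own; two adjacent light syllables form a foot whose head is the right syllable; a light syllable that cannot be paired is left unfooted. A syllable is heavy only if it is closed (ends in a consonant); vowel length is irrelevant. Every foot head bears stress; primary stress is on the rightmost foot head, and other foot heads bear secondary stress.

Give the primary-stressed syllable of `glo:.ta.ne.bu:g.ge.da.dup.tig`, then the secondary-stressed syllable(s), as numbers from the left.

Weights: 1 glo: L, 2 ta L, 3 ne L, 4 bu:g H, 5 ge L, 6 da L, 7 dup H, 8 tig H.
Parse left to right (heavy = foot alone; LL = one foot; stranded L unfooted): (glo:.ˈta) ne (ˈbu:g) (ge.ˈda) (ˈdup) (ˈtig).
Foot heads: 2, 4, 6, 7, 8.
Primary stress on the rightmost head = syllable 8.
Secondary stress on 2, 4, 6, 7: glo:.ˌta.ne.ˌbu:g.ge.ˌda.ˌdup.ˈtig.

primary 8, secondary 2, 4, 6, 7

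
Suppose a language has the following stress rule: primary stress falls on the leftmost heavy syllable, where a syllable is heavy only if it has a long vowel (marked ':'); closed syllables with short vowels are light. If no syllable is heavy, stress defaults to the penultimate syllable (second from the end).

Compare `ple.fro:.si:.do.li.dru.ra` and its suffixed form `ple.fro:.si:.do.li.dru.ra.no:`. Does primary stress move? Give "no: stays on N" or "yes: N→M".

Base `ple.fro:.si:.do.li.dru.ra` (7 syllables):
  Weights: 1 ple L, 2 fro: H, 3 si: H, 4 do L, 5 li L, 6 dru L, 7 ra L.
  Heavy syllables in the domain: 2, 3. The leftmost is syllable 2 (fro:).
  → primary stress on syllable 2.
Suffixed `ple.fro:.si:.do.li.dru.ra.no:` (8 syllables):
  Weights: 1 ple L, 2 fro: H, 3 si: H, 4 do L, 5 li L, 6 dru L, 7 ra L, 8 no: H.
  Heavy syllables in the domain: 2, 3, 8. The leftmost is syllable 2 (fro:).
  → primary stress on syllable 2.

no: stays on 2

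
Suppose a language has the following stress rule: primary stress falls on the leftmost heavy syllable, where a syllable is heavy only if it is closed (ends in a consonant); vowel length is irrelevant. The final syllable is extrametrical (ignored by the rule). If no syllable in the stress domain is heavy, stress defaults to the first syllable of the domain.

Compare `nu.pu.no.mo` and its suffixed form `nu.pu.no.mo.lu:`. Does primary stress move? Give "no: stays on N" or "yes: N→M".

no: stays on 1

Base `nu.pu.no.mo` (4 syllables):
  The final syllable (4, mo) is extrametrical; the stress domain is syllables 1–3.
  Weights: 1 nu L, 2 pu L, 3 no L.
  No heavy syllable in the domain; default to the first syllable of the domain = syllable 1.
  → primary stress on syllable 1.
Suffixed `nu.pu.no.mo.lu:` (5 syllables):
  The final syllable (5, lu:) is extrametrical; the stress domain is syllables 1–4.
  Weights: 1 nu L, 2 pu L, 3 no L, 4 mo L.
  No heavy syllable in the domain; default to the first syllable of the domain = syllable 1.
  → primary stress on syllable 1.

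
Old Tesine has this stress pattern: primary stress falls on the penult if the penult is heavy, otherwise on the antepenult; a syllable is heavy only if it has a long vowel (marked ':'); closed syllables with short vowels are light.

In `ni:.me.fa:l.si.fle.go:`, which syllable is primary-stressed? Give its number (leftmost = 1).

4

Weights: 4 si L, 5 fle L, 6 go: H.
The penult (syllable 5, fle) is light, so stress falls on the antepenult (syllable 4, si).
Primary stress: syllable 4 → ni:.me.fa:l.ˈsi.fle.go:.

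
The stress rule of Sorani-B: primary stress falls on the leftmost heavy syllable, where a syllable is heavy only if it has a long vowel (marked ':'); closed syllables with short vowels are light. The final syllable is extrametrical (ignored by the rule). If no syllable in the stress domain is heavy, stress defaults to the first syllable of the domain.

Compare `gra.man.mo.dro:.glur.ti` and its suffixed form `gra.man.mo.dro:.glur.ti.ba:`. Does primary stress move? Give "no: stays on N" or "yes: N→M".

Base `gra.man.mo.dro:.glur.ti` (6 syllables):
  The final syllable (6, ti) is extrametrical; the stress domain is syllables 1–5.
  Weights: 1 gra L, 2 man L, 3 mo L, 4 dro: H, 5 glur L.
  Heavy syllables in the domain: 4. The leftmost is syllable 4 (dro:).
  → primary stress on syllable 4.
Suffixed `gra.man.mo.dro:.glur.ti.ba:` (7 syllables):
  The final syllable (7, ba:) is extrametrical; the stress domain is syllables 1–6.
  Weights: 1 gra L, 2 man L, 3 mo L, 4 dro: H, 5 glur L, 6 ti L.
  Heavy syllables in the domain: 4. The leftmost is syllable 4 (dro:).
  → primary stress on syllable 4.

no: stays on 4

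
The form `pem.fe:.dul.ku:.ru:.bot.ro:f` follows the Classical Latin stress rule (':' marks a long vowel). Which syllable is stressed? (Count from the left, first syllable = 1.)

6

Classical Latin: stress the penult if heavy (long vowel or closed), else the antepenult.
Weights: 5 ru: H, 6 bot H, 7 ro:f H.
The penult (syllable 6, bot) is heavy, so it takes stress.
Stress on syllable 6: pem.fe:.dul.ku:.ru:.ˈbot.ro:f.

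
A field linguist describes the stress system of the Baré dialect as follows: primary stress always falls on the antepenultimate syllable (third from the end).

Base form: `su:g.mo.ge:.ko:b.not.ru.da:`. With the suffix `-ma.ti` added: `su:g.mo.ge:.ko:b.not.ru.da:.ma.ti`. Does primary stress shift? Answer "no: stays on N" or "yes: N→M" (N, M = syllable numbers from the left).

Base `su:g.mo.ge:.ko:b.not.ru.da:` (7 syllables):
  The word has 7 syllables; the antepenultimate syllable (third from the end) is syllable 5 (not).
  → primary stress on syllable 5.
Suffixed `su:g.mo.ge:.ko:b.not.ru.da:.ma.ti` (9 syllables):
  The word has 9 syllables; the antepenultimate syllable (third from the end) is syllable 7 (da:).
  → primary stress on syllable 7.

yes: 5→7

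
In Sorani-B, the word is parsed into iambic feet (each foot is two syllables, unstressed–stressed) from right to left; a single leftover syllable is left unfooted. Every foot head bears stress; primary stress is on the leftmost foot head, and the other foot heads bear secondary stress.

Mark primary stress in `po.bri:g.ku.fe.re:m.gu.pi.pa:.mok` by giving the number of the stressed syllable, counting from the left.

3

Parse right to left into iambic (σˈσ) feet: po (bri:g.ˈku) (fe.ˈre:m) (gu.ˈpi) (pa:.ˈmok). Syllable 1 is left unfooted.
Foot heads (stressed positions): 3, 5, 7, 9.
End Rule Leftmost: primary stress on the leftmost head = syllable 3.
Primary stress: syllable 3 → po.bri:g.ˈku.fe.re:m.gu.pi.pa:.mok.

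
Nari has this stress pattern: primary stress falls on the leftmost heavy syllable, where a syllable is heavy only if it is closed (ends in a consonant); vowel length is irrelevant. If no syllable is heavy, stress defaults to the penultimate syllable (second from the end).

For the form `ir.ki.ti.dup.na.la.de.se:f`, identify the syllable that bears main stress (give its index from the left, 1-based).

1

Weights: 1 ir H, 2 ki L, 3 ti L, 4 dup H, 5 na L, 6 la L, 7 de L, 8 se:f H.
Heavy syllables in the domain: 1, 4, 8. The leftmost is syllable 1 (ir).
Primary stress: syllable 1 → ˈir.ki.ti.dup.na.la.de.se:f.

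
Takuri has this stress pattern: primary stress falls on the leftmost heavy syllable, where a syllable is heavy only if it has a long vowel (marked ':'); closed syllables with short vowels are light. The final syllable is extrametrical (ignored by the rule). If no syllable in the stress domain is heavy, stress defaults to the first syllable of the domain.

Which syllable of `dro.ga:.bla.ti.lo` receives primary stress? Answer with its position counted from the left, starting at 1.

The final syllable (5, lo) is extrametrical; the stress domain is syllables 1–4.
Weights: 1 dro L, 2 ga: H, 3 bla L, 4 ti L.
Heavy syllables in the domain: 2. The leftmost is syllable 2 (ga:).
Primary stress: syllable 2 → dro.ˈga:.bla.ti.lo.

2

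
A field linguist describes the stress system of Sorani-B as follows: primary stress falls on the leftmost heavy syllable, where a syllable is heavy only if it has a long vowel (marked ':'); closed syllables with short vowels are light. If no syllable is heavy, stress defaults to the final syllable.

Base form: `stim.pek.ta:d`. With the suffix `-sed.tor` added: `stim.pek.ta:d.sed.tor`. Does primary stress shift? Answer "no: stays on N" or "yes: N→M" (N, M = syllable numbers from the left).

Base `stim.pek.ta:d` (3 syllables):
  Weights: 1 stim L, 2 pek L, 3 ta:d H.
  Heavy syllables in the domain: 3. The leftmost is syllable 3 (ta:d).
  → primary stress on syllable 3.
Suffixed `stim.pek.ta:d.sed.tor` (5 syllables):
  Weights: 1 stim L, 2 pek L, 3 ta:d H, 4 sed L, 5 tor L.
  Heavy syllables in the domain: 3. The leftmost is syllable 3 (ta:d).
  → primary stress on syllable 3.

no: stays on 3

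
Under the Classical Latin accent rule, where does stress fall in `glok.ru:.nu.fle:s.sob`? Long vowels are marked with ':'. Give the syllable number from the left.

Classical Latin: stress the penult if heavy (long vowel or closed), else the antepenult.
Weights: 3 nu L, 4 fle:s H, 5 sob H.
The penult (syllable 4, fle:s) is heavy, so it takes stress.
Stress on syllable 4: glok.ru:.nu.ˈfle:s.sob.

4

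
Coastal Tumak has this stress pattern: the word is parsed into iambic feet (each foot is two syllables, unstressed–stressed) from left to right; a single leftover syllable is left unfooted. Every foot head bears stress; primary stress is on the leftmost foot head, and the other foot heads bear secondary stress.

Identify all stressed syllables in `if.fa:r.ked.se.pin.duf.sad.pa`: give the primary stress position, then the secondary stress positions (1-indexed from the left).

primary 2, secondary 4, 6, 8

Parse left to right into iambic (σˈσ) feet: (if.ˈfa:r) (ked.ˈse) (pin.ˈduf) (sad.ˈpa).
Foot heads (stressed positions): 2, 4, 6, 8.
End Rule Leftmost: primary stress on the leftmost head = syllable 2.
Secondary stress on 4, 6, 8: if.ˈfa:r.ked.ˌse.pin.ˌduf.sad.ˌpa.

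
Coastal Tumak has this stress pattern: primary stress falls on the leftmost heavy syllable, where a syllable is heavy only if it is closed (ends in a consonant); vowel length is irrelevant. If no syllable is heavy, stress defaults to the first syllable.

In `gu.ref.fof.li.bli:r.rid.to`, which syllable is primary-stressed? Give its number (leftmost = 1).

2

Weights: 1 gu L, 2 ref H, 3 fof H, 4 li L, 5 bli:r H, 6 rid H, 7 to L.
Heavy syllables in the domain: 2, 3, 5, 6. The leftmost is syllable 2 (ref).
Primary stress: syllable 2 → gu.ˈref.fof.li.bli:r.rid.to.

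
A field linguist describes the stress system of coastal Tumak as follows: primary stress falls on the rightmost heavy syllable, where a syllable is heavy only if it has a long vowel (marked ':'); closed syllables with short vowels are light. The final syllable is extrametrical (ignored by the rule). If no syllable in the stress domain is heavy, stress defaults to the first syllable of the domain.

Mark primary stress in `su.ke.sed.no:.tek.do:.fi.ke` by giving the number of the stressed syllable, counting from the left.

6

The final syllable (8, ke) is extrametrical; the stress domain is syllables 1–7.
Weights: 1 su L, 2 ke L, 3 sed L, 4 no: H, 5 tek L, 6 do: H, 7 fi L.
Heavy syllables in the domain: 4, 6. The rightmost is syllable 6 (do:).
Primary stress: syllable 6 → su.ke.sed.no:.tek.ˈdo:.fi.ke.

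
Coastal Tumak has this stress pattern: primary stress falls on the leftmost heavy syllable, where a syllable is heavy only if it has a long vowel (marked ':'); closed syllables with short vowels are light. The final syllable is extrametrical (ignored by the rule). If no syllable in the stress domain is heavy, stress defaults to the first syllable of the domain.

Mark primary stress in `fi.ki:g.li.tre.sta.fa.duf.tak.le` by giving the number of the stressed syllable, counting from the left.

The final syllable (9, le) is extrametrical; the stress domain is syllables 1–8.
Weights: 1 fi L, 2 ki:g H, 3 li L, 4 tre L, 5 sta L, 6 fa L, 7 duf L, 8 tak L.
Heavy syllables in the domain: 2. The leftmost is syllable 2 (ki:g).
Primary stress: syllable 2 → fi.ˈki:g.li.tre.sta.fa.duf.tak.le.

2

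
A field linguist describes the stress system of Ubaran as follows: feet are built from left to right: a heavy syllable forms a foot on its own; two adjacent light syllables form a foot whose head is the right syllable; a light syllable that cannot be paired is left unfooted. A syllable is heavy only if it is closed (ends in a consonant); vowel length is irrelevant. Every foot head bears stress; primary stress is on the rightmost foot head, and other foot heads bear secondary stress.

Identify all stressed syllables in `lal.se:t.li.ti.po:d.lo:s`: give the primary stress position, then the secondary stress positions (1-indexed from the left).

primary 6, secondary 1, 2, 4, 5

Weights: 1 lal H, 2 se:t H, 3 li L, 4 ti L, 5 po:d H, 6 lo:s H.
Parse left to right (heavy = foot alone; LL = one foot; stranded L unfooted): (ˈlal) (ˈse:t) (li.ˈti) (ˈpo:d) (ˈlo:s).
Foot heads: 1, 2, 4, 5, 6.
Primary stress on the rightmost head = syllable 6.
Secondary stress on 1, 2, 4, 5: ˌlal.ˌse:t.li.ˌti.ˌpo:d.ˈlo:s.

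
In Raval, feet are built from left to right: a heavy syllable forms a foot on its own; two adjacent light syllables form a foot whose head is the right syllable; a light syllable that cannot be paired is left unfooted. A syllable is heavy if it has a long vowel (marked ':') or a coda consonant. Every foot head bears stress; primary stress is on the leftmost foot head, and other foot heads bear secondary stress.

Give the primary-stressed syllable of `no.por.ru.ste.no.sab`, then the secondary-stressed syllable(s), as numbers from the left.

primary 2, secondary 4, 6

Weights: 1 no L, 2 por H, 3 ru L, 4 ste L, 5 no L, 6 sab H.
Parse left to right (heavy = foot alone; LL = one foot; stranded L unfooted): no (ˈpor) (ru.ˈste) no (ˈsab).
Foot heads: 2, 4, 6.
Primary stress on the leftmost head = syllable 2.
Secondary stress on 4, 6: no.ˈpor.ru.ˌste.no.ˌsab.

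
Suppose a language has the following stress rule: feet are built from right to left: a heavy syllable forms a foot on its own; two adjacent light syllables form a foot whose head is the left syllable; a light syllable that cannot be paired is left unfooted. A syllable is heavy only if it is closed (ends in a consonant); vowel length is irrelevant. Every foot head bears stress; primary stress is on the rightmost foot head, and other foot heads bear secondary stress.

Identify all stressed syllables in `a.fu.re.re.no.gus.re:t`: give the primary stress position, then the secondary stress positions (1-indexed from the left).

primary 7, secondary 2, 4, 6

Weights: 1 a L, 2 fu L, 3 re L, 4 re L, 5 no L, 6 gus H, 7 re:t H.
Parse right to left (heavy = foot alone; LL = one foot; stranded L unfooted): a (ˈfu.re) (ˈre.no) (ˈgus) (ˈre:t).
Foot heads: 2, 4, 6, 7.
Primary stress on the rightmost head = syllable 7.
Secondary stress on 2, 4, 6: a.ˌfu.re.ˌre.no.ˌgus.ˈre:t.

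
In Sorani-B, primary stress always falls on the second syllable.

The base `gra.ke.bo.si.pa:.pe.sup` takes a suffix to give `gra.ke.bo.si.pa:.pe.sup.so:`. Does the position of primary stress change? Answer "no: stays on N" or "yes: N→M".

Base `gra.ke.bo.si.pa:.pe.sup` (7 syllables):
  The word has 7 syllables; the second syllable is syllable 2 (ke).
  → primary stress on syllable 2.
Suffixed `gra.ke.bo.si.pa:.pe.sup.so:` (8 syllables):
  The word has 8 syllables; the second syllable is syllable 2 (ke).
  → primary stress on syllable 2.

no: stays on 2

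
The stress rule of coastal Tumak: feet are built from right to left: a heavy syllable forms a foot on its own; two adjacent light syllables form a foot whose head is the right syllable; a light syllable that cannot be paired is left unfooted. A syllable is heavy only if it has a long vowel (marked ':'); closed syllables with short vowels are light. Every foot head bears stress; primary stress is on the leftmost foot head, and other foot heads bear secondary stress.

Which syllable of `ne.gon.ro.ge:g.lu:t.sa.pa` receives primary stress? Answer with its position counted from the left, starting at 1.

3

Weights: 1 ne L, 2 gon L, 3 ro L, 4 ge:g H, 5 lu:t H, 6 sa L, 7 pa L.
Parse right to left (heavy = foot alone; LL = one foot; stranded L unfooted): ne (gon.ˈro) (ˈge:g) (ˈlu:t) (sa.ˈpa).
Foot heads: 3, 4, 5, 7.
Primary stress on the leftmost head = syllable 3.
Primary stress: syllable 3 → ne.gon.ˈro.ge:g.lu:t.sa.pa.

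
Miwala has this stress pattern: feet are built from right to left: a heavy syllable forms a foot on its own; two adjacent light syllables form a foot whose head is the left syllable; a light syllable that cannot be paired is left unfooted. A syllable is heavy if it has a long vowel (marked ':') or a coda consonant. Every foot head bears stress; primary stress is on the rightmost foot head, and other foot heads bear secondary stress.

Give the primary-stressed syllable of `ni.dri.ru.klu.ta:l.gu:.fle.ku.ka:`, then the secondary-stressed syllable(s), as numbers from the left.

Weights: 1 ni L, 2 dri L, 3 ru L, 4 klu L, 5 ta:l H, 6 gu: H, 7 fle L, 8 ku L, 9 ka: H.
Parse right to left (heavy = foot alone; LL = one foot; stranded L unfooted): (ˈni.dri) (ˈru.klu) (ˈta:l) (ˈgu:) (ˈfle.ku) (ˈka:).
Foot heads: 1, 3, 5, 6, 7, 9.
Primary stress on the rightmost head = syllable 9.
Secondary stress on 1, 3, 5, 6, 7: ˌni.dri.ˌru.klu.ˌta:l.ˌgu:.ˌfle.ku.ˈka:.

primary 9, secondary 1, 3, 5, 6, 7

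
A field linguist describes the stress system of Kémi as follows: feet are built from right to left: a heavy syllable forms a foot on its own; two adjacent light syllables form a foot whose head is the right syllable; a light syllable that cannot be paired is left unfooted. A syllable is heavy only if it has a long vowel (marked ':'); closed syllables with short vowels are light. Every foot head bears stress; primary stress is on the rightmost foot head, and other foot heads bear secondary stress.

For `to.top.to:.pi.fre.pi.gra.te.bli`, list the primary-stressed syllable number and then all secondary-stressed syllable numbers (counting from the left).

Weights: 1 to L, 2 top L, 3 to: H, 4 pi L, 5 fre L, 6 pi L, 7 gra L, 8 te L, 9 bli L.
Parse right to left (heavy = foot alone; LL = one foot; stranded L unfooted): (to.ˈtop) (ˈto:) (pi.ˈfre) (pi.ˈgra) (te.ˈbli).
Foot heads: 2, 3, 5, 7, 9.
Primary stress on the rightmost head = syllable 9.
Secondary stress on 2, 3, 5, 7: to.ˌtop.ˌto:.pi.ˌfre.pi.ˌgra.te.ˈbli.

primary 9, secondary 2, 3, 5, 7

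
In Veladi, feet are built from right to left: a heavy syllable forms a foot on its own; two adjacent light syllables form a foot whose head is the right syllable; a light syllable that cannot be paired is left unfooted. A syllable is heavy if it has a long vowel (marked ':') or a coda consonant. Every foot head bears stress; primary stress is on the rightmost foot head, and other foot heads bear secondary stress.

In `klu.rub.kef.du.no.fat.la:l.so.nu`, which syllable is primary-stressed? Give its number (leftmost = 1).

Weights: 1 klu L, 2 rub H, 3 kef H, 4 du L, 5 no L, 6 fat H, 7 la:l H, 8 so L, 9 nu L.
Parse right to left (heavy = foot alone; LL = one foot; stranded L unfooted): klu (ˈrub) (ˈkef) (du.ˈno) (ˈfat) (ˈla:l) (so.ˈnu).
Foot heads: 2, 3, 5, 6, 7, 9.
Primary stress on the rightmost head = syllable 9.
Primary stress: syllable 9 → klu.rub.kef.du.no.fat.la:l.so.ˈnu.

9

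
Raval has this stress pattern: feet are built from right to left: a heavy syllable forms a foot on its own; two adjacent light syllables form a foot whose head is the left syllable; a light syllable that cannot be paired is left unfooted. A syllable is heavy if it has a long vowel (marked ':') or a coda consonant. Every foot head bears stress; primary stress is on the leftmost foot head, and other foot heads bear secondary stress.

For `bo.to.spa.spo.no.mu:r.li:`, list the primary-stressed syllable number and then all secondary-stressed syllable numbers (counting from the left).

primary 2, secondary 4, 6, 7

Weights: 1 bo L, 2 to L, 3 spa L, 4 spo L, 5 no L, 6 mu:r H, 7 li: H.
Parse right to left (heavy = foot alone; LL = one foot; stranded L unfooted): bo (ˈto.spa) (ˈspo.no) (ˈmu:r) (ˈli:).
Foot heads: 2, 4, 6, 7.
Primary stress on the leftmost head = syllable 2.
Secondary stress on 4, 6, 7: bo.ˈto.spa.ˌspo.no.ˌmu:r.ˌli:.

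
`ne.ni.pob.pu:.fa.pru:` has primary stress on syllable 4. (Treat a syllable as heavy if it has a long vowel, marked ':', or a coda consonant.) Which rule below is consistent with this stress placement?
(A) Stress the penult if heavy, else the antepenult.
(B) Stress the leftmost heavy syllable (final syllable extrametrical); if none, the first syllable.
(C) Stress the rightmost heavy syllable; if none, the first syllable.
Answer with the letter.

Rule A → syllable 4 ✓.
Rule B → syllable 3 (observed: 4).
Rule C → syllable 6 (observed: 4).

A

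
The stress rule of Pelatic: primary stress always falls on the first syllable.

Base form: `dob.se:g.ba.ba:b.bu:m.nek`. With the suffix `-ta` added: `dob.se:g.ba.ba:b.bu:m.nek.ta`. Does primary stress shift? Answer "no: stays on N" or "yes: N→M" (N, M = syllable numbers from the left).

Base `dob.se:g.ba.ba:b.bu:m.nek` (6 syllables):
  The word has 6 syllables; the first syllable is syllable 1 (dob).
  → primary stress on syllable 1.
Suffixed `dob.se:g.ba.ba:b.bu:m.nek.ta` (7 syllables):
  The word has 7 syllables; the first syllable is syllable 1 (dob).
  → primary stress on syllable 1.

no: stays on 1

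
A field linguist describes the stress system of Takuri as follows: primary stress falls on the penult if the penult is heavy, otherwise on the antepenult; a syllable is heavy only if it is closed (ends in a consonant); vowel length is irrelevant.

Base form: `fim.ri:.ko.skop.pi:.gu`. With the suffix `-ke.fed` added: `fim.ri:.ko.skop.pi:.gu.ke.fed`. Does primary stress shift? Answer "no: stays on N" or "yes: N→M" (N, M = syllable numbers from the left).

Base `fim.ri:.ko.skop.pi:.gu` (6 syllables):
  Weights: 4 skop H, 5 pi: L, 6 gu L.
  The penult (syllable 5, pi:) is light, so stress falls on the antepenult (syllable 4, skop).
  → primary stress on syllable 4.
Suffixed `fim.ri:.ko.skop.pi:.gu.ke.fed` (8 syllables):
  Weights: 6 gu L, 7 ke L, 8 fed H.
  The penult (syllable 7, ke) is light, so stress falls on the antepenult (syllable 6, gu).
  → primary stress on syllable 6.

yes: 4→6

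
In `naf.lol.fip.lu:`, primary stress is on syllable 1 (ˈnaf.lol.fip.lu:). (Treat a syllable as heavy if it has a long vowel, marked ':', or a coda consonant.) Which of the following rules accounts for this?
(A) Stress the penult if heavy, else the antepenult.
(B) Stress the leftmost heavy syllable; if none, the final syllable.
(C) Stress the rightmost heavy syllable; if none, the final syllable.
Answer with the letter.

Rule A → syllable 3 (observed: 1).
Rule B → syllable 1 ✓.
Rule C → syllable 4 (observed: 1).

B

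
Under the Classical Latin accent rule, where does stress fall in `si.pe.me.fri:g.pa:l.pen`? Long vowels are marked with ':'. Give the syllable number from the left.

Classical Latin: stress the penult if heavy (long vowel or closed), else the antepenult.
Weights: 4 fri:g H, 5 pa:l H, 6 pen H.
The penult (syllable 5, pa:l) is heavy, so it takes stress.
Stress on syllable 5: si.pe.me.fri:g.ˈpa:l.pen.

5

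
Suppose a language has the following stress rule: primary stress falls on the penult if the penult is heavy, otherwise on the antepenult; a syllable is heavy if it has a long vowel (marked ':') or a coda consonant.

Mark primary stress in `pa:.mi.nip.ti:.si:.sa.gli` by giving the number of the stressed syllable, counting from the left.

Weights: 5 si: H, 6 sa L, 7 gli L.
The penult (syllable 6, sa) is light, so stress falls on the antepenult (syllable 5, si:).
Primary stress: syllable 5 → pa:.mi.nip.ti:.ˈsi:.sa.gli.

5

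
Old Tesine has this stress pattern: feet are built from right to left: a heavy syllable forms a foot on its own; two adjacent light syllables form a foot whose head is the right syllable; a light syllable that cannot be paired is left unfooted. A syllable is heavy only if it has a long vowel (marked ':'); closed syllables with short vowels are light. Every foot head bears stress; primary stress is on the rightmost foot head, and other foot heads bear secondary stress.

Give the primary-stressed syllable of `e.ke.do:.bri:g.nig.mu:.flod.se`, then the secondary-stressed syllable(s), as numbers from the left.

primary 8, secondary 2, 3, 4, 6

Weights: 1 e L, 2 ke L, 3 do: H, 4 bri:g H, 5 nig L, 6 mu: H, 7 flod L, 8 se L.
Parse right to left (heavy = foot alone; LL = one foot; stranded L unfooted): (e.ˈke) (ˈdo:) (ˈbri:g) nig (ˈmu:) (flod.ˈse).
Foot heads: 2, 3, 4, 6, 8.
Primary stress on the rightmost head = syllable 8.
Secondary stress on 2, 3, 4, 6: e.ˌke.ˌdo:.ˌbri:g.nig.ˌmu:.flod.ˈse.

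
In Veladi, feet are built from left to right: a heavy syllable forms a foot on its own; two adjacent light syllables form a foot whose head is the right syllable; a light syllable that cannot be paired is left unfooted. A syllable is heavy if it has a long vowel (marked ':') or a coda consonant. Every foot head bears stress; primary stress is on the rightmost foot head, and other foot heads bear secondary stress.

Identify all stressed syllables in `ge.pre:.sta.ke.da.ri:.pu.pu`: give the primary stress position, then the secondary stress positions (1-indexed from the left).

primary 8, secondary 2, 4, 6

Weights: 1 ge L, 2 pre: H, 3 sta L, 4 ke L, 5 da L, 6 ri: H, 7 pu L, 8 pu L.
Parse left to right (heavy = foot alone; LL = one foot; stranded L unfooted): ge (ˈpre:) (sta.ˈke) da (ˈri:) (pu.ˈpu).
Foot heads: 2, 4, 6, 8.
Primary stress on the rightmost head = syllable 8.
Secondary stress on 2, 4, 6: ge.ˌpre:.sta.ˌke.da.ˌri:.pu.ˈpu.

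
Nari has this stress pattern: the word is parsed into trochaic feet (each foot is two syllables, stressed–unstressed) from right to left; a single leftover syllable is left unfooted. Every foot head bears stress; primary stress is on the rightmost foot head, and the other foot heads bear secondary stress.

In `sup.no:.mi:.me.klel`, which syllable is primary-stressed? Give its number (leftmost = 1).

Parse right to left into trochaic (ˈσσ) feet: sup (ˈno:.mi:) (ˈme.klel). Syllable 1 is left unfooted.
Foot heads (stressed positions): 2, 4.
End Rule Rightmost: primary stress on the rightmost head = syllable 4.
Primary stress: syllable 4 → sup.no:.mi:.ˈme.klel.

4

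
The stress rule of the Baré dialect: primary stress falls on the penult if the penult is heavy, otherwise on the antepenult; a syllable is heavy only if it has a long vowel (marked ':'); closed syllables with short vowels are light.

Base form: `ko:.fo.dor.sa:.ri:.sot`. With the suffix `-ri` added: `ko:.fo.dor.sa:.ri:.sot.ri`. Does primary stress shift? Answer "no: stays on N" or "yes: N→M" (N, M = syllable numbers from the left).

Base `ko:.fo.dor.sa:.ri:.sot` (6 syllables):
  Weights: 4 sa: H, 5 ri: H, 6 sot L.
  The penult (syllable 5, ri:) is heavy, so it takes stress.
  → primary stress on syllable 5.
Suffixed `ko:.fo.dor.sa:.ri:.sot.ri` (7 syllables):
  Weights: 5 ri: H, 6 sot L, 7 ri L.
  The penult (syllable 6, sot) is light, so stress falls on the antepenult (syllable 5, ri:).
  → primary stress on syllable 5.

no: stays on 5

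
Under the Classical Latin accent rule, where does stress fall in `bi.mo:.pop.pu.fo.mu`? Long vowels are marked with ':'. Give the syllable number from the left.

4

Classical Latin: stress the penult if heavy (long vowel or closed), else the antepenult.
Weights: 4 pu L, 5 fo L, 6 mu L.
The penult (syllable 5, fo) is light, so stress falls on the antepenult (syllable 4, pu).
Stress on syllable 4: bi.mo:.pop.ˈpu.fo.mu.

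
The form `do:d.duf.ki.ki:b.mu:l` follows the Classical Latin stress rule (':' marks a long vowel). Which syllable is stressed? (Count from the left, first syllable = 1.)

Classical Latin: stress the penult if heavy (long vowel or closed), else the antepenult.
Weights: 3 ki L, 4 ki:b H, 5 mu:l H.
The penult (syllable 4, ki:b) is heavy, so it takes stress.
Stress on syllable 4: do:d.duf.ki.ˈki:b.mu:l.

4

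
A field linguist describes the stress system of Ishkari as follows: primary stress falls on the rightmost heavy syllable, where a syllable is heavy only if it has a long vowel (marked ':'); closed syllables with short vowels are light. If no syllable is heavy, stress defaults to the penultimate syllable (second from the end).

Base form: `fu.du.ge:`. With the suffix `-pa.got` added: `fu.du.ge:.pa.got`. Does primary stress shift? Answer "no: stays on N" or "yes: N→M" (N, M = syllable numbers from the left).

Base `fu.du.ge:` (3 syllables):
  Weights: 1 fu L, 2 du L, 3 ge: H.
  Heavy syllables in the domain: 3. The rightmost is syllable 3 (ge:).
  → primary stress on syllable 3.
Suffixed `fu.du.ge:.pa.got` (5 syllables):
  Weights: 1 fu L, 2 du L, 3 ge: H, 4 pa L, 5 got L.
  Heavy syllables in the domain: 3. The rightmost is syllable 3 (ge:).
  → primary stress on syllable 3.

no: stays on 3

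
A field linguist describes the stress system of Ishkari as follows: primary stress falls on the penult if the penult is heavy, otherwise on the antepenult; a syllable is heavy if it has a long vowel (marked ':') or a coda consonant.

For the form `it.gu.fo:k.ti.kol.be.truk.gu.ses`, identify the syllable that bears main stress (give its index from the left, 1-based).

7

Weights: 7 truk H, 8 gu L, 9 ses H.
The penult (syllable 8, gu) is light, so stress falls on the antepenult (syllable 7, truk).
Primary stress: syllable 7 → it.gu.fo:k.ti.kol.be.ˈtruk.gu.ses.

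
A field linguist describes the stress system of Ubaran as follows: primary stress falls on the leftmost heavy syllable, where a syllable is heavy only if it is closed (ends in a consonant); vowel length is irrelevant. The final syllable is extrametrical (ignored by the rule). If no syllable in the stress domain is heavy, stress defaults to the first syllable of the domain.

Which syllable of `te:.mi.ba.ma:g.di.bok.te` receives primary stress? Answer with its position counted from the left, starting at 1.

4

The final syllable (7, te) is extrametrical; the stress domain is syllables 1–6.
Weights: 1 te: L, 2 mi L, 3 ba L, 4 ma:g H, 5 di L, 6 bok H.
Heavy syllables in the domain: 4, 6. The leftmost is syllable 4 (ma:g).
Primary stress: syllable 4 → te:.mi.ba.ˈma:g.di.bok.te.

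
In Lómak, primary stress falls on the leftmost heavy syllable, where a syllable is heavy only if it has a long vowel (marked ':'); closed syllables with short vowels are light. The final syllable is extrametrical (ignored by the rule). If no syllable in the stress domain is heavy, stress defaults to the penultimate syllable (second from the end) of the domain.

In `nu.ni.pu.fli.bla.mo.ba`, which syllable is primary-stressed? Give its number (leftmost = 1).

5

The final syllable (7, ba) is extrametrical; the stress domain is syllables 1–6.
Weights: 1 nu L, 2 ni L, 3 pu L, 4 fli L, 5 bla L, 6 mo L.
No heavy syllable in the domain; default to the penultimate syllable (second from the end) of the domain = syllable 5.
Primary stress: syllable 5 → nu.ni.pu.fli.ˈbla.mo.ba.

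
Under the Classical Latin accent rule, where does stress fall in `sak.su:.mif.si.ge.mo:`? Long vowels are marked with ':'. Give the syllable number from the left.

Classical Latin: stress the penult if heavy (long vowel or closed), else the antepenult.
Weights: 4 si L, 5 ge L, 6 mo: H.
The penult (syllable 5, ge) is light, so stress falls on the antepenult (syllable 4, si).
Stress on syllable 4: sak.su:.mif.ˈsi.ge.mo:.

4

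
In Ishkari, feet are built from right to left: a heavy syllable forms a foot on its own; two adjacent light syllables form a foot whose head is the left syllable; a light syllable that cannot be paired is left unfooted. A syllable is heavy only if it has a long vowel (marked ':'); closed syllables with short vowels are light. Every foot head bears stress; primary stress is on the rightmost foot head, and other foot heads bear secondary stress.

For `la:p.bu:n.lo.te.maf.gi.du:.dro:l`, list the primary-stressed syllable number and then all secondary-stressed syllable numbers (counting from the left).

Weights: 1 la:p H, 2 bu:n H, 3 lo L, 4 te L, 5 maf L, 6 gi L, 7 du: H, 8 dro:l H.
Parse right to left (heavy = foot alone; LL = one foot; stranded L unfooted): (ˈla:p) (ˈbu:n) (ˈlo.te) (ˈmaf.gi) (ˈdu:) (ˈdro:l).
Foot heads: 1, 2, 3, 5, 7, 8.
Primary stress on the rightmost head = syllable 8.
Secondary stress on 1, 2, 3, 5, 7: ˌla:p.ˌbu:n.ˌlo.te.ˌmaf.gi.ˌdu:.ˈdro:l.

primary 8, secondary 1, 2, 3, 5, 7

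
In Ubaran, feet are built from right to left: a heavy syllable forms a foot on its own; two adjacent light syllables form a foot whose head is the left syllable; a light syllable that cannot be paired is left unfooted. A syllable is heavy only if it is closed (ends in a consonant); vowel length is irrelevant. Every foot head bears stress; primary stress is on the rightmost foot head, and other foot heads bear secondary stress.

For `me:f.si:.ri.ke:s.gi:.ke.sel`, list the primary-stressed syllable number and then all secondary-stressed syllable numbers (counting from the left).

Weights: 1 me:f H, 2 si: L, 3 ri L, 4 ke:s H, 5 gi: L, 6 ke L, 7 sel H.
Parse right to left (heavy = foot alone; LL = one foot; stranded L unfooted): (ˈme:f) (ˈsi:.ri) (ˈke:s) (ˈgi:.ke) (ˈsel).
Foot heads: 1, 2, 4, 5, 7.
Primary stress on the rightmost head = syllable 7.
Secondary stress on 1, 2, 4, 5: ˌme:f.ˌsi:.ri.ˌke:s.ˌgi:.ke.ˈsel.

primary 7, secondary 1, 2, 4, 5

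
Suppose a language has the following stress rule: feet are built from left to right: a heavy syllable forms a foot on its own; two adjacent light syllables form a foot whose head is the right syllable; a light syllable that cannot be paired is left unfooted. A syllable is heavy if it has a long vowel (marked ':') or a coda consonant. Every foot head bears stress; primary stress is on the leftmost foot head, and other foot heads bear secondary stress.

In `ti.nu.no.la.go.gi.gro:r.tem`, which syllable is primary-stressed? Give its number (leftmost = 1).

2

Weights: 1 ti L, 2 nu L, 3 no L, 4 la L, 5 go L, 6 gi L, 7 gro:r H, 8 tem H.
Parse left to right (heavy = foot alone; LL = one foot; stranded L unfooted): (ti.ˈnu) (no.ˈla) (go.ˈgi) (ˈgro:r) (ˈtem).
Foot heads: 2, 4, 6, 7, 8.
Primary stress on the leftmost head = syllable 2.
Primary stress: syllable 2 → ti.ˈnu.no.la.go.gi.gro:r.tem.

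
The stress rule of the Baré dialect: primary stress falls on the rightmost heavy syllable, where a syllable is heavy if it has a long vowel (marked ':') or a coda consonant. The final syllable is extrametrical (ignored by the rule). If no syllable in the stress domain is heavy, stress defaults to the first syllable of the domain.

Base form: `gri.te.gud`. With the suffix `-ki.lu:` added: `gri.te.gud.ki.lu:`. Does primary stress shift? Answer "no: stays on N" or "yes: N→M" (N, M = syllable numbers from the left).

yes: 1→3

Base `gri.te.gud` (3 syllables):
  The final syllable (3, gud) is extrametrical; the stress domain is syllables 1–2.
  Weights: 1 gri L, 2 te L.
  No heavy syllable in the domain; default to the first syllable of the domain = syllable 1.
  → primary stress on syllable 1.
Suffixed `gri.te.gud.ki.lu:` (5 syllables):
  The final syllable (5, lu:) is extrametrical; the stress domain is syllables 1–4.
  Weights: 1 gri L, 2 te L, 3 gud H, 4 ki L.
  Heavy syllables in the domain: 3. The rightmost is syllable 3 (gud).
  → primary stress on syllable 3.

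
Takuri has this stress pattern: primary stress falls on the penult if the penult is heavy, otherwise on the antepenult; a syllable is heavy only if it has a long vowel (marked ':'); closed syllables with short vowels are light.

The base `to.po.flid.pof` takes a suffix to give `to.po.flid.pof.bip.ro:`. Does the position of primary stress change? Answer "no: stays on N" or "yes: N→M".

yes: 2→4

Base `to.po.flid.pof` (4 syllables):
  Weights: 2 po L, 3 flid L, 4 pof L.
  The penult (syllable 3, flid) is light, so stress falls on the antepenult (syllable 2, po).
  → primary stress on syllable 2.
Suffixed `to.po.flid.pof.bip.ro:` (6 syllables):
  Weights: 4 pof L, 5 bip L, 6 ro: H.
  The penult (syllable 5, bip) is light, so stress falls on the antepenult (syllable 4, pof).
  → primary stress on syllable 4.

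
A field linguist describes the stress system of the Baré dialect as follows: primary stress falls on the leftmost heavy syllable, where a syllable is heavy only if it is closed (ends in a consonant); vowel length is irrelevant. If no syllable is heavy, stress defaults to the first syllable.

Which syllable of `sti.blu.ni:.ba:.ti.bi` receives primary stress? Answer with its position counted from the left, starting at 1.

Weights: 1 sti L, 2 blu L, 3 ni: L, 4 ba: L, 5 ti L, 6 bi L.
No heavy syllable in the domain; default to the first syllable = syllable 1.
Primary stress: syllable 1 → ˈsti.blu.ni:.ba:.ti.bi.

1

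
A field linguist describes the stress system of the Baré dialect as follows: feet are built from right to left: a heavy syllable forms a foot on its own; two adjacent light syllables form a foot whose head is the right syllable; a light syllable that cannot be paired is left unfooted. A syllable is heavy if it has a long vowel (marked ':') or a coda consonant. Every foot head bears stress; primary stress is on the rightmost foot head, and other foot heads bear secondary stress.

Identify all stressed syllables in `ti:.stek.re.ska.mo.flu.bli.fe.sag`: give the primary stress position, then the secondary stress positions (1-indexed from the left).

Weights: 1 ti: H, 2 stek H, 3 re L, 4 ska L, 5 mo L, 6 flu L, 7 bli L, 8 fe L, 9 sag H.
Parse right to left (heavy = foot alone; LL = one foot; stranded L unfooted): (ˈti:) (ˈstek) (re.ˈska) (mo.ˈflu) (bli.ˈfe) (ˈsag).
Foot heads: 1, 2, 4, 6, 8, 9.
Primary stress on the rightmost head = syllable 9.
Secondary stress on 1, 2, 4, 6, 8: ˌti:.ˌstek.re.ˌska.mo.ˌflu.bli.ˌfe.ˈsag.

primary 9, secondary 1, 2, 4, 6, 8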